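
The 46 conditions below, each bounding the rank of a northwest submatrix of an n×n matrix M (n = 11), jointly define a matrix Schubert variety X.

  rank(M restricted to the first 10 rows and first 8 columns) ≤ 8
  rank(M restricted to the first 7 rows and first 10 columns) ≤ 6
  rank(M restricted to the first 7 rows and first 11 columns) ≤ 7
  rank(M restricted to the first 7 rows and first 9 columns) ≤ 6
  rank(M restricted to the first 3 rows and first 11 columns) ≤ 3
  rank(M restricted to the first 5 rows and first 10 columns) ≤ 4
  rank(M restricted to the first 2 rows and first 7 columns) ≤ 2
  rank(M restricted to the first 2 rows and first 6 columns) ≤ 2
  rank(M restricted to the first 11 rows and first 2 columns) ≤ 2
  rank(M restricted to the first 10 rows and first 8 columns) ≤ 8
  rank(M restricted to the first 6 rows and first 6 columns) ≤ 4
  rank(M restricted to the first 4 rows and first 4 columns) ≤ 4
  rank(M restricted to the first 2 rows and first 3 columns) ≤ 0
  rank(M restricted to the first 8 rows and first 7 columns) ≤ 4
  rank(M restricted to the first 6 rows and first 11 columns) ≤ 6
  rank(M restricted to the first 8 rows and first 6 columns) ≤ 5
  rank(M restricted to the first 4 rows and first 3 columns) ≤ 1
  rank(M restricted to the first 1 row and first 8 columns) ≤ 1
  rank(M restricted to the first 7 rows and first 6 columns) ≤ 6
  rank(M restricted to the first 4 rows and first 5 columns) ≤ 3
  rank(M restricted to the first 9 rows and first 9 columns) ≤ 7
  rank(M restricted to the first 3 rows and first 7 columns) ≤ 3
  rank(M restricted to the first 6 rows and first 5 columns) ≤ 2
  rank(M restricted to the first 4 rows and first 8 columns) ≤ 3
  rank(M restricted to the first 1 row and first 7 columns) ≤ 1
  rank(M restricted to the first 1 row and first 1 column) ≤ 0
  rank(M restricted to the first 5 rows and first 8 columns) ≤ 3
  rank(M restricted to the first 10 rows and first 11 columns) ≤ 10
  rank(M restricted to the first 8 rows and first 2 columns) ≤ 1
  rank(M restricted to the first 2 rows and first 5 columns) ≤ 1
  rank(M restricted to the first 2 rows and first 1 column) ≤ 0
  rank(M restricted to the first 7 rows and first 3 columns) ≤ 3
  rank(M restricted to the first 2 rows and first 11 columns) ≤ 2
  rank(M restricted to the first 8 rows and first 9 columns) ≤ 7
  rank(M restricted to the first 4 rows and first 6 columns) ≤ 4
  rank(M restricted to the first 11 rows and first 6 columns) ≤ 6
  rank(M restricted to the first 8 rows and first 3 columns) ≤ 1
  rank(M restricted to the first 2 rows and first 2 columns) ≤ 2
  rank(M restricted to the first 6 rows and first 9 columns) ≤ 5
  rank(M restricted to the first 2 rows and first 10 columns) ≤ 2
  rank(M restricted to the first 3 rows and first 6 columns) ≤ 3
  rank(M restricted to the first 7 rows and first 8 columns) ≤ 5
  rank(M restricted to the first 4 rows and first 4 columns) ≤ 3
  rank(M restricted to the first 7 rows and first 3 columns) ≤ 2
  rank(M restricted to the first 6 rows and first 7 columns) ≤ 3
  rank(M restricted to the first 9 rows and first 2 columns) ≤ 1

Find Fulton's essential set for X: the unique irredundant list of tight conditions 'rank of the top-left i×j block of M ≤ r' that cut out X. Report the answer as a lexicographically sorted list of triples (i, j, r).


Rank table r_w(11×11) implied by the 46 constraints:

  0 | 0 | 0 | 1 | 1 | 1 | 1 | 1 | 1 | 1 | 1
  0 | 0 | 0 | 1 | 1 | 2 | 2 | 2 | 2 | 2 | 2
  1 | 1 | 1 | 2 | 2 | 3 | 3 | 3 | 3 | 3 | 3
  1 | 1 | 1 | 2 | 2 | 3 | 3 | 3 | 4 | 4 | 4
  1 | 1 | 1 | 2 | 2 | 3 | 3 | 3 | 4 | 4 | 5
  1 | 1 | 1 | 2 | 2 | 3 | 3 | 4 | 5 | 5 | 6
  1 | 1 | 1 | 2 | 3 | 4 | 4 | 5 | 6 | 6 | 7
  1 | 1 | 1 | 2 | 3 | 4 | 4 | 5 | 6 | 7 | 8
  1 | 1 | 2 | 3 | 4 | 5 | 5 | 6 | 7 | 8 | 9
  1 | 2 | 3 | 4 | 5 | 6 | 6 | 7 | 8 | 9 | 10
  1 | 2 | 3 | 4 | 5 | 6 | 7 | 8 | 9 | 10 | 11

second differences of R give the permutation w = (4, 6, 1, 9, 11, 8, 5, 10, 3, 2, 7).

9 SE-corners of the 28-cell Rothe diagram give Ess(w):

[(2, 3, 0), (2, 5, 1), (5, 8, 3), (5, 10, 4), (6, 5, 2), (6, 7, 3), (8, 3, 1), (8, 7, 4), (9, 2, 1)]


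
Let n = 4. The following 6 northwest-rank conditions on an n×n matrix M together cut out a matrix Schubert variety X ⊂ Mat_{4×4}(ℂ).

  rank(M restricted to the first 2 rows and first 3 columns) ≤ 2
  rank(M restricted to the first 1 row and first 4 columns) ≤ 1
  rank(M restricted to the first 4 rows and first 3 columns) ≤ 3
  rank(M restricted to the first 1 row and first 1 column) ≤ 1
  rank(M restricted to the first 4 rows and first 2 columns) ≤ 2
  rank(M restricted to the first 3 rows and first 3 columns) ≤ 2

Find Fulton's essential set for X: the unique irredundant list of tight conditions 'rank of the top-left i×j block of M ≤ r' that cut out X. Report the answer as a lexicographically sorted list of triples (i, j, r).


Rank table r_w(4×4) implied by the 6 constraints:

  1 1 1 1
  1 2 2 2
  1 2 2 3
  1 2 3 4

giving w = (1, 2, 4, 3) via Δ²R.

Rothe diagram D(w) (1 cell), 1 SE-corner (essential condition):

[(3, 3, 2)]


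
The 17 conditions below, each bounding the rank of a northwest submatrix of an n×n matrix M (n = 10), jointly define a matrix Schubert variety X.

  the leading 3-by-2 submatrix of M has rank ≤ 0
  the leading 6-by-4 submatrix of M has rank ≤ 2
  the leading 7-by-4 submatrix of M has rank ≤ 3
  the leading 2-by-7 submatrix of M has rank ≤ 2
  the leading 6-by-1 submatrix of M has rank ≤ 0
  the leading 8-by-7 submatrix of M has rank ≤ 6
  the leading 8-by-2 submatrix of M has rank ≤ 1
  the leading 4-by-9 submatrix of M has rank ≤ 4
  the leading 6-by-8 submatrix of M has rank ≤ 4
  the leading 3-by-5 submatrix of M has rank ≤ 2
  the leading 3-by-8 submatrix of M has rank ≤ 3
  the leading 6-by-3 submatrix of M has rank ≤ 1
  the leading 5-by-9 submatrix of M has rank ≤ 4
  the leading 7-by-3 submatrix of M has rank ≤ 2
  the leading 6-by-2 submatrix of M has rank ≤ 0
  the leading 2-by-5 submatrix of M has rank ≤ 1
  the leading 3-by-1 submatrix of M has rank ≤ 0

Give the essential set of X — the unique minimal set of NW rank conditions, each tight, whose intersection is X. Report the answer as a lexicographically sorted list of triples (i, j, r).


The tightest implied rank at each (i,j), from the 17 conditions:

  i=1: 0  0  1  1  1  1  1  1  1  1
  i=2: 0  0  1  1  1  2  2  2  2  2
  i=3: 0  0  1  2  2  3  3  3  3  3
  i=4: 0  0  1  2  3  4  4  4  4  4
  i=5: 0  0  1  2  3  4  4  4  4  5
  i=6: 0  0  1  2  3  4  4  4  5  6
  i=7: 1  1  2  3  4  5  5  5  6  7
  i=8: 1  1  2  3  4  5  6  6  7  8
  i=9: 1  2  3  4  5  6  7  7  8  9
  i=10: 1  2  3  4  5  6  7  8  9  10

giving w = (3, 6, 4, 5, 10, 9, 1, 7, 2, 8) via Δ²R.

Rothe diagram D(w) (20 cells), 5 SE-corners (essential conditions):

[(2, 5, 1), (5, 9, 4), (6, 2, 0), (6, 8, 4), (8, 2, 1)]


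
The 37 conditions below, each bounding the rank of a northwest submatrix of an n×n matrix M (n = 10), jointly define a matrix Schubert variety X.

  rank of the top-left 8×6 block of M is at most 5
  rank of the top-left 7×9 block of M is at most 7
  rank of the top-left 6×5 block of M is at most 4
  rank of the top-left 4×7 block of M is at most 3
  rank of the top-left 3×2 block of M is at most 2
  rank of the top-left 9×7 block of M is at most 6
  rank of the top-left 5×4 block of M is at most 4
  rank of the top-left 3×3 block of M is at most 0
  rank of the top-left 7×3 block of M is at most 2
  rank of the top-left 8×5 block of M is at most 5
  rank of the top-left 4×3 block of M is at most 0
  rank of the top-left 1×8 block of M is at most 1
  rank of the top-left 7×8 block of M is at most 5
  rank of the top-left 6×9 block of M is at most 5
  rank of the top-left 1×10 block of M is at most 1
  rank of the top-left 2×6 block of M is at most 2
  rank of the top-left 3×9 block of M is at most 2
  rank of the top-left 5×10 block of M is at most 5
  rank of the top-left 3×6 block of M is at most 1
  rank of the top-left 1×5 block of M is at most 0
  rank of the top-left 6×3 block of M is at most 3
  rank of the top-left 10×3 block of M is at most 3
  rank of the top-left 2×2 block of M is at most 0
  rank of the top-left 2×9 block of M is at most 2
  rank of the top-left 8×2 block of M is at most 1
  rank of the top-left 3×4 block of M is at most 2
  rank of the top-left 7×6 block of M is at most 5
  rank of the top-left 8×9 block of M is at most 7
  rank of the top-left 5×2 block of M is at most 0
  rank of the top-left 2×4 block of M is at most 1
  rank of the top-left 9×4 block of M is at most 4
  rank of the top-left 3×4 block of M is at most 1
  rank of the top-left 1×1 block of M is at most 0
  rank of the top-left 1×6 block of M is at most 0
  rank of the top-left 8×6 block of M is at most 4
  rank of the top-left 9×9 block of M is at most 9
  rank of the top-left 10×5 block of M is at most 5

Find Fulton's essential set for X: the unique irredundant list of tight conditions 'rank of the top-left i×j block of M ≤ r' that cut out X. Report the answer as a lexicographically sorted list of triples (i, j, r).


The tightest implied rank at each (i,j), from the 37 conditions:

  0 | 0 | 0 | 0 | 0 | 0 | 1 | 1 | 1 | 1
  0 | 0 | 0 | 1 | 1 | 1 | 2 | 2 | 2 | 2
  0 | 0 | 0 | 1 | 1 | 1 | 2 | 2 | 2 | 3
  0 | 0 | 0 | 1 | 2 | 2 | 3 | 3 | 3 | 4
  0 | 0 | 1 | 2 | 3 | 3 | 4 | 4 | 4 | 5
  1 | 1 | 2 | 3 | 4 | 4 | 5 | 5 | 5 | 6
  1 | 1 | 2 | 3 | 4 | 4 | 5 | 5 | 6 | 7
  1 | 1 | 2 | 3 | 4 | 4 | 5 | 6 | 7 | 8
  1 | 2 | 3 | 4 | 5 | 5 | 6 | 7 | 8 | 9
  1 | 2 | 3 | 4 | 5 | 6 | 7 | 8 | 9 | 10

second differences of R give the permutation w = (7, 4, 10, 5, 3, 1, 9, 8, 2, 6).

|D(w)|=26, |Ess(w)|=8:

[(1, 6, 0), (3, 6, 1), (3, 9, 2), (4, 3, 0), (5, 2, 0), (7, 8, 5), (8, 2, 1), (8, 6, 4)]


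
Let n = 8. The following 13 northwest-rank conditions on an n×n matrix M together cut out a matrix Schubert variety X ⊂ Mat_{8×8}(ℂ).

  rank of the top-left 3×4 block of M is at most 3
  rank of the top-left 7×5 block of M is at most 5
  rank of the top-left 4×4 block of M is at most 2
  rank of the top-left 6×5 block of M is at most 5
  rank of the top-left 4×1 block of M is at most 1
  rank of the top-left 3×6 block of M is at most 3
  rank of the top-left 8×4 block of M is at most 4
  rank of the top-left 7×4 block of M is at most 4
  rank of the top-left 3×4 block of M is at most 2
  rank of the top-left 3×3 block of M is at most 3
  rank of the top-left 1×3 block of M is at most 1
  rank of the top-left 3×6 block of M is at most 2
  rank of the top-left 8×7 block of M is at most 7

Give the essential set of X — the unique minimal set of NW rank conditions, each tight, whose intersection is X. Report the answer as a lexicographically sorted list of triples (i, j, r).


Propagating the 13 rank bounds to every northwest block:

  row 1: 1  1  1  1  1  1  1  1
  row 2: 1  2  2  2  2  2  2  2
  row 3: 1  2  2  2  2  2  3  3
  row 4: 1  2  2  2  3  3  4  4
  row 5: 1  2  3  3  4  4  5  5
  row 6: 1  2  3  4  5  5  6  6
  row 7: 1  2  3  4  5  6  7  7
  row 8: 1  2  3  4  5  6  7  8

second differences of R give the permutation w = (1, 2, 7, 5, 3, 4, 6, 8).

ℓ(w)=6; the 2 essential cells (i,j,r):

[(3, 6, 2), (4, 4, 2)]


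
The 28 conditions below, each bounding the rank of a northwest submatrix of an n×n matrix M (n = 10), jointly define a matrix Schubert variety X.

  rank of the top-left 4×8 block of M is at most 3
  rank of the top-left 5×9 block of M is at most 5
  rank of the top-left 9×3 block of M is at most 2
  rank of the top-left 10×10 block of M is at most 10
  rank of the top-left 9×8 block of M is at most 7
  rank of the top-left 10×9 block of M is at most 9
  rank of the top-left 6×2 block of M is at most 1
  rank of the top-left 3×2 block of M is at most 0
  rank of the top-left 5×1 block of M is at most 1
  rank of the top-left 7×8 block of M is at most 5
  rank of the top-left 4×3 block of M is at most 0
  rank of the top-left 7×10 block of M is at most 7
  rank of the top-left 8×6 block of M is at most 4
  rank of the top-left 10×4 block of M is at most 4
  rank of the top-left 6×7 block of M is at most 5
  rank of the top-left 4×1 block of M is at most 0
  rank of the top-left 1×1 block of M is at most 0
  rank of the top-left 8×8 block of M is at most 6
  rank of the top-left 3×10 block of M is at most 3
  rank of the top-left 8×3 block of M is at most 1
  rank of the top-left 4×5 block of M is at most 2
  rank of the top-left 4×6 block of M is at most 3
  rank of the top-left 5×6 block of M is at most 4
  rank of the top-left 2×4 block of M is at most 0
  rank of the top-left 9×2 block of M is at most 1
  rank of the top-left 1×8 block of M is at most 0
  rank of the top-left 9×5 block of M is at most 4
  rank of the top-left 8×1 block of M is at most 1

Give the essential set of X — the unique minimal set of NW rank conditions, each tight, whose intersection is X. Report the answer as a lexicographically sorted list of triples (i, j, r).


Rank table r_w(10×10) implied by the 28 constraints:

  0  0  0  0  0  0  0  0  1  1
  0  0  0  0  1  1  1  1  2  2
  0  0  0  1  2  2  2  2  3  3
  0  0  0  1  2  3  3  3  4  4
  1  1  1  2  3  4  4  4  5  5
  1  1  1  2  3  4  5  5  6  6
  1  1  1  2  3  4  5  5  6  7
  1  1  1  2  3  4  5  6  7  8
  1  1  2  3  4  5  6  7  8  9
  1  2  3  4  5  6  7  8  9  10

reading off 1-entries of Δ²R: w = (9, 5, 4, 6, 1, 7, 10, 8, 3, 2).

6 SE-corners of the 26-cell Rothe diagram give Ess(w):

[(1, 8, 0), (2, 4, 0), (4, 3, 0), (7, 8, 5), (8, 3, 1), (9, 2, 1)]


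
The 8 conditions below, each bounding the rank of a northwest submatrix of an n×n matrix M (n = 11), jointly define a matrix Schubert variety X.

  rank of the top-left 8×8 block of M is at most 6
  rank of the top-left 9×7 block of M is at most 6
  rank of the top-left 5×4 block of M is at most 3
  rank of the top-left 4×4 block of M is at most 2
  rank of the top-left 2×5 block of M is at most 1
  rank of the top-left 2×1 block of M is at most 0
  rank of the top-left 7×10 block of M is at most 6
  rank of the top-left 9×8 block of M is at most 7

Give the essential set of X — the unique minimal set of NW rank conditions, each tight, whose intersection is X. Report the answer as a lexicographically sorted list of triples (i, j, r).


The tightest implied rank at each (i,j), from the 8 conditions:

  i=1: 0, 1, 1, 1, 1, 1, 1, 1, 1, 1, 1
  i=2: 0, 1, 1, 1, 1, 2, 2, 2, 2, 2, 2
  i=3: 1, 2, 2, 2, 2, 3, 3, 3, 3, 3, 3
  i=4: 1, 2, 2, 2, 3, 4, 4, 4, 4, 4, 4
  i=5: 1, 2, 3, 3, 4, 5, 5, 5, 5, 5, 5
  i=6: 1, 2, 3, 4, 5, 6, 6, 6, 6, 6, 6
  i=7: 1, 2, 3, 4, 5, 6, 6, 6, 6, 6, 7
  i=8: 1, 2, 3, 4, 5, 6, 6, 6, 7, 7, 8
  i=9: 1, 2, 3, 4, 5, 6, 6, 7, 8, 8, 9
  i=10: 1, 2, 3, 4, 5, 6, 7, 8, 9, 9, 10
  i=11: 1, 2, 3, 4, 5, 6, 7, 8, 9, 10, 11

second differences of R give the permutation w = (2, 6, 1, 5, 3, 4, 11, 9, 8, 7, 10).

Rothe diagram D(w) (14 cells), 6 SE-corners (essential conditions):

[(2, 1, 0), (2, 5, 1), (4, 4, 2), (7, 10, 6), (8, 8, 6), (9, 7, 6)]


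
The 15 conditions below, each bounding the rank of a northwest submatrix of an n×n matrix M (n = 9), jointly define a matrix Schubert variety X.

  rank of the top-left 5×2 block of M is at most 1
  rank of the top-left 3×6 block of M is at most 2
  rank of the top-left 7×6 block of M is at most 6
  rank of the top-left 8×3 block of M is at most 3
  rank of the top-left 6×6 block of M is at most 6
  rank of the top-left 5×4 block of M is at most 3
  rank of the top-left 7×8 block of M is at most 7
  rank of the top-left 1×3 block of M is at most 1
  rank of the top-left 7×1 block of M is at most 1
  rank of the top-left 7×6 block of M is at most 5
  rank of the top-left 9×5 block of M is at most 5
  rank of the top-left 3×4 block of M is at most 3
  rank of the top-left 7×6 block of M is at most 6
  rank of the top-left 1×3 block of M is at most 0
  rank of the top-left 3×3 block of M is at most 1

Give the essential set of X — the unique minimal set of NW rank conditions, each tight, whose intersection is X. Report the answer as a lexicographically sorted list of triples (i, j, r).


Propagating the 15 rank bounds to every northwest block:

  R[1]: 0 0 0 1 1 1 1 1 1
  R[2]: 1 1 1 2 2 2 2 2 2
  R[3]: 1 1 1 2 2 2 3 3 3
  R[4]: 1 1 2 3 3 3 4 4 4
  R[5]: 1 1 2 3 4 4 5 5 5
  R[6]: 1 2 3 4 5 5 6 6 6
  R[7]: 1 2 3 4 5 5 6 7 7
  R[8]: 1 2 3 4 5 6 7 8 8
  R[9]: 1 2 3 4 5 6 7 8 9

reading off 1-entries of Δ²R: w = (4, 1, 7, 3, 5, 2, 8, 6, 9).

5 SE-corners of the 10-cell Rothe diagram give Ess(w):

[(1, 3, 0), (3, 3, 1), (3, 6, 2), (5, 2, 1), (7, 6, 5)]


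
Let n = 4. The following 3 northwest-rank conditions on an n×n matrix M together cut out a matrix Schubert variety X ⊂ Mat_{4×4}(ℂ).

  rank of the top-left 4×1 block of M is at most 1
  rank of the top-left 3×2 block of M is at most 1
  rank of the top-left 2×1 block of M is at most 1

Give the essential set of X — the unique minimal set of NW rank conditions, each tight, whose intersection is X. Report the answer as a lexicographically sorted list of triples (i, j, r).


Propagating the 3 rank bounds to every northwest block:

  i=1: 1 1 1 1
  i=2: 1 1 2 2
  i=3: 1 1 2 3
  i=4: 1 2 3 4

giving w = (1, 3, 4, 2) via Δ²R.

Rothe diagram D(w) (2 cells), 1 SE-corner (essential condition):

[(3, 2, 1)]


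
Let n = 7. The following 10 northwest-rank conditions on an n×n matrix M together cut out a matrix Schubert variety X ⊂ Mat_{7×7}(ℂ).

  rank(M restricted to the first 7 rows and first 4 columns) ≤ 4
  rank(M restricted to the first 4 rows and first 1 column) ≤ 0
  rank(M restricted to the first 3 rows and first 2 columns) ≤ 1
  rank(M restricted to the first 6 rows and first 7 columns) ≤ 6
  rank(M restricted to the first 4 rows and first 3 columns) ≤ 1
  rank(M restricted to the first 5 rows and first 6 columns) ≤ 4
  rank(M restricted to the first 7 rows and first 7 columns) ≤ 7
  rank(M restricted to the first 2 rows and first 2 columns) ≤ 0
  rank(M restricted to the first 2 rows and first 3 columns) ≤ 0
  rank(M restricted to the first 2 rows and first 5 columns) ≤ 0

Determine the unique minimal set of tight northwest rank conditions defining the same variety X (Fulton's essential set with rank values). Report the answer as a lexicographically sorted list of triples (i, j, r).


Reconstructing r_w from the 10 given conditions:

  i=1: 0  0  0  0  0  1  1
  i=2: 0  0  0  0  0  1  2
  i=3: 0  1  1  1  1  2  3
  i=4: 0  1  1  2  2  3  4
  i=5: 1  2  2  3  3  4  5
  i=6: 1  2  3  4  4  5  6
  i=7: 1  2  3  4  5  6  7

second differences of R give the permutation w = (6, 7, 2, 4, 1, 3, 5).

3 SE-corners of the 13-cell Rothe diagram give Ess(w):

[(2, 5, 0), (4, 1, 0), (4, 3, 1)]


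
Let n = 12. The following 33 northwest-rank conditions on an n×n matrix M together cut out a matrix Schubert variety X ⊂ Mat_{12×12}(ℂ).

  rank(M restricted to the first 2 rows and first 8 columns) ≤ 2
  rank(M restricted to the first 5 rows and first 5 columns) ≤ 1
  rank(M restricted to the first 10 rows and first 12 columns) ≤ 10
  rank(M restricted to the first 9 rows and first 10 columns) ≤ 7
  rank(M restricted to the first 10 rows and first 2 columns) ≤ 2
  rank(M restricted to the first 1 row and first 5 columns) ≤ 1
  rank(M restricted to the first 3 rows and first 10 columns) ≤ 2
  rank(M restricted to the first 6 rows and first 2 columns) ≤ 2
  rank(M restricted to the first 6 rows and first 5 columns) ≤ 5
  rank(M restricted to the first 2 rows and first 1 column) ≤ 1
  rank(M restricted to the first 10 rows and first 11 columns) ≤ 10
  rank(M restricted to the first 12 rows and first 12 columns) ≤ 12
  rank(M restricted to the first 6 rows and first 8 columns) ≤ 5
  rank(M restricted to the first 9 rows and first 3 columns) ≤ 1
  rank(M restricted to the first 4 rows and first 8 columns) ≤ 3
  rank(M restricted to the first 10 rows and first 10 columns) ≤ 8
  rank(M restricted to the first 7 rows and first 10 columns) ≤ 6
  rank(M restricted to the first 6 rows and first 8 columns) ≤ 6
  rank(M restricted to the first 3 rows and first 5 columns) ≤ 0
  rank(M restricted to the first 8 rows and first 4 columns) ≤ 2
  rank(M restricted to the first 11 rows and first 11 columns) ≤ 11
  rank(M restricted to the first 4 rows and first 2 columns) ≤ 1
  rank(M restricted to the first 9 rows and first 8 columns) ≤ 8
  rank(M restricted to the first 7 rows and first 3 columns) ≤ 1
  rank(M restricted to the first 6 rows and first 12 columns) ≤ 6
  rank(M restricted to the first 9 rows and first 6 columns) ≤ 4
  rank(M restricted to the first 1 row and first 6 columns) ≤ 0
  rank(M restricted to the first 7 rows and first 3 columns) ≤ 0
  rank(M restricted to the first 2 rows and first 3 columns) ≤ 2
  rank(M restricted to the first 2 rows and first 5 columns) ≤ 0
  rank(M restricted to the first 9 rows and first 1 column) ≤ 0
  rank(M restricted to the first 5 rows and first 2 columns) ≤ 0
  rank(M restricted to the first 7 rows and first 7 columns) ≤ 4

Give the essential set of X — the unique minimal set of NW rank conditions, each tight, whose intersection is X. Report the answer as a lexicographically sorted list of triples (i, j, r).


Reconstructing r_w from the 33 given conditions:

  R[1]: 0  0  0  0  0  0  1  1  1  1  1  1
  R[2]: 0  0  0  0  0  1  2  2  2  2  2  2
  R[3]: 0  0  0  0  0  1  2  2  2  2  3  3
  R[4]: 0  0  0  1  1  2  3  3  3  3  4  4
  R[5]: 0  0  0  1  1  2  3  4  4  4  5  5
  R[6]: 0  0  0  1  2  3  4  5  5  5  6  6
  R[7]: 0  0  0  1  2  3  4  5  6  6  7  7
  R[8]: 0  1  1  2  3  4  5  6  7  7  8  8
  R[9]: 0  1  1  2  3  4  5  6  7  7  8  9
  R[10]: 1  2  2  3  4  5  6  7  8  8  9  10
  R[11]: 1  2  3  4  5  6  7  8  9  9  10  11
  R[12]: 1  2  3  4  5  6  7  8  9  10  11  12

the unique w with this rank table is (7, 6, 11, 4, 8, 5, 9, 2, 12, 1, 3, 10).

ℓ(w)=36; the 8 essential cells (i,j,r):

[(1, 6, 0), (3, 5, 0), (3, 10, 2), (5, 5, 1), (7, 3, 0), (9, 1, 0), (9, 3, 1), (9, 10, 7)]


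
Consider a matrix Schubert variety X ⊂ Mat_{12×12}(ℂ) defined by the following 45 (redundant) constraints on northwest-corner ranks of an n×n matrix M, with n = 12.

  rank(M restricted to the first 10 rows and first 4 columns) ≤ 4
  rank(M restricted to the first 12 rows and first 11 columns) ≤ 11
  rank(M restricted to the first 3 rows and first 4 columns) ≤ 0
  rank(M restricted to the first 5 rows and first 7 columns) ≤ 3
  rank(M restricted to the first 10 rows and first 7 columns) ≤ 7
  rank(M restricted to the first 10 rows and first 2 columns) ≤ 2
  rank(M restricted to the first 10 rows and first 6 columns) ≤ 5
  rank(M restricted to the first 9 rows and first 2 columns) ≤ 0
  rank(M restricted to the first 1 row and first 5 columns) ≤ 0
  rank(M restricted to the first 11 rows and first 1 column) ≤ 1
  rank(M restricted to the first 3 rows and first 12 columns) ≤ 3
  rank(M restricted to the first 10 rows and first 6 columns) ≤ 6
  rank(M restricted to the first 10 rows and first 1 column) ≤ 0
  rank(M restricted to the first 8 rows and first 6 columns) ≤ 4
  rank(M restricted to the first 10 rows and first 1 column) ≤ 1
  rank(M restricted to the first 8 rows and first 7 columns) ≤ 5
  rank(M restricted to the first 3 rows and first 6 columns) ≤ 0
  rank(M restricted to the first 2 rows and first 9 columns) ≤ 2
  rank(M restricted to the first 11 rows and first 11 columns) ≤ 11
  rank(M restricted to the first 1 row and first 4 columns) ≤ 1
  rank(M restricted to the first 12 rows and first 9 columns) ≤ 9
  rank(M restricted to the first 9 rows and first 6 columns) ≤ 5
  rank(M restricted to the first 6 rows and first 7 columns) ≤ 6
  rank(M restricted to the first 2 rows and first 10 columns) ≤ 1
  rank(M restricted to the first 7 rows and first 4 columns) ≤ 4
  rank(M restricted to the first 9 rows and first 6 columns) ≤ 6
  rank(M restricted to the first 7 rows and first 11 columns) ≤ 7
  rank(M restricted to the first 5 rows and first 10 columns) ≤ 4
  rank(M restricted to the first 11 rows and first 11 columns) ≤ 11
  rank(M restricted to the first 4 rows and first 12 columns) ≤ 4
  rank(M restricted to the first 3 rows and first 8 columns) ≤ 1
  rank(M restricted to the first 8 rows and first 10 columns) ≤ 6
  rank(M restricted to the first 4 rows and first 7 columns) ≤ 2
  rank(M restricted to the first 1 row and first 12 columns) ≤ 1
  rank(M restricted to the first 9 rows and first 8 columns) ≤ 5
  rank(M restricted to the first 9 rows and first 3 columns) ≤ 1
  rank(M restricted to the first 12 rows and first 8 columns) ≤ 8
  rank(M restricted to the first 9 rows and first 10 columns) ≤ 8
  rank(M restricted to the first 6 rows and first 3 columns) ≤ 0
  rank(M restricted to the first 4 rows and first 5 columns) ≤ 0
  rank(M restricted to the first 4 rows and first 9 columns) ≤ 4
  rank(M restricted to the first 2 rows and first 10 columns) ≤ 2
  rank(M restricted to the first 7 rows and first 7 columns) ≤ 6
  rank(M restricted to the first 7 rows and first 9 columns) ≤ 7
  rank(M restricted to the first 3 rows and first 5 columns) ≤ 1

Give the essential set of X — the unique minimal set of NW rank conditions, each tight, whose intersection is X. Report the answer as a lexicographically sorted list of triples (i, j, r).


Recovering R(i,j) via the rank-extension bound from the 45 conditions:

  row 1: 0  0  0  0  0  0  1  1  1  1  1  1
  row 2: 0  0  0  0  0  0  1  1  1  1  2  2
  row 3: 0  0  0  0  0  0  1  1  2  2  3  3
  row 4: 0  0  0  0  0  1  2  2  3  3  4  4
  row 5: 0  0  0  1  1  2  3  3  4  4  5  5
  row 6: 0  0  0  1  2  3  4  4  5  5  6  6
  row 7: 0  0  1  2  3  4  5  5  6  6  7  7
  row 8: 0  0  1  2  3  4  5  5  6  6  7  8
  row 9: 0  0  1  2  3  4  5  5  6  7  8  9
  row 10: 0  1  2  3  4  5  6  6  7  8  9  10
  row 11: 1  2  3  4  5  6  7  7  8  9  10  11
  row 12: 1  2  3  4  5  6  7  8  9  10  11  12

so w = (7, 11, 9, 6, 4, 5, 3, 12, 10, 2, 1, 8).

ℓ(w)=43; the 9 essential cells (i,j,r):

[(2, 10, 1), (3, 6, 0), (3, 8, 1), (4, 5, 0), (6, 3, 0), (8, 10, 6), (9, 2, 0), (9, 8, 5), (10, 1, 0)]


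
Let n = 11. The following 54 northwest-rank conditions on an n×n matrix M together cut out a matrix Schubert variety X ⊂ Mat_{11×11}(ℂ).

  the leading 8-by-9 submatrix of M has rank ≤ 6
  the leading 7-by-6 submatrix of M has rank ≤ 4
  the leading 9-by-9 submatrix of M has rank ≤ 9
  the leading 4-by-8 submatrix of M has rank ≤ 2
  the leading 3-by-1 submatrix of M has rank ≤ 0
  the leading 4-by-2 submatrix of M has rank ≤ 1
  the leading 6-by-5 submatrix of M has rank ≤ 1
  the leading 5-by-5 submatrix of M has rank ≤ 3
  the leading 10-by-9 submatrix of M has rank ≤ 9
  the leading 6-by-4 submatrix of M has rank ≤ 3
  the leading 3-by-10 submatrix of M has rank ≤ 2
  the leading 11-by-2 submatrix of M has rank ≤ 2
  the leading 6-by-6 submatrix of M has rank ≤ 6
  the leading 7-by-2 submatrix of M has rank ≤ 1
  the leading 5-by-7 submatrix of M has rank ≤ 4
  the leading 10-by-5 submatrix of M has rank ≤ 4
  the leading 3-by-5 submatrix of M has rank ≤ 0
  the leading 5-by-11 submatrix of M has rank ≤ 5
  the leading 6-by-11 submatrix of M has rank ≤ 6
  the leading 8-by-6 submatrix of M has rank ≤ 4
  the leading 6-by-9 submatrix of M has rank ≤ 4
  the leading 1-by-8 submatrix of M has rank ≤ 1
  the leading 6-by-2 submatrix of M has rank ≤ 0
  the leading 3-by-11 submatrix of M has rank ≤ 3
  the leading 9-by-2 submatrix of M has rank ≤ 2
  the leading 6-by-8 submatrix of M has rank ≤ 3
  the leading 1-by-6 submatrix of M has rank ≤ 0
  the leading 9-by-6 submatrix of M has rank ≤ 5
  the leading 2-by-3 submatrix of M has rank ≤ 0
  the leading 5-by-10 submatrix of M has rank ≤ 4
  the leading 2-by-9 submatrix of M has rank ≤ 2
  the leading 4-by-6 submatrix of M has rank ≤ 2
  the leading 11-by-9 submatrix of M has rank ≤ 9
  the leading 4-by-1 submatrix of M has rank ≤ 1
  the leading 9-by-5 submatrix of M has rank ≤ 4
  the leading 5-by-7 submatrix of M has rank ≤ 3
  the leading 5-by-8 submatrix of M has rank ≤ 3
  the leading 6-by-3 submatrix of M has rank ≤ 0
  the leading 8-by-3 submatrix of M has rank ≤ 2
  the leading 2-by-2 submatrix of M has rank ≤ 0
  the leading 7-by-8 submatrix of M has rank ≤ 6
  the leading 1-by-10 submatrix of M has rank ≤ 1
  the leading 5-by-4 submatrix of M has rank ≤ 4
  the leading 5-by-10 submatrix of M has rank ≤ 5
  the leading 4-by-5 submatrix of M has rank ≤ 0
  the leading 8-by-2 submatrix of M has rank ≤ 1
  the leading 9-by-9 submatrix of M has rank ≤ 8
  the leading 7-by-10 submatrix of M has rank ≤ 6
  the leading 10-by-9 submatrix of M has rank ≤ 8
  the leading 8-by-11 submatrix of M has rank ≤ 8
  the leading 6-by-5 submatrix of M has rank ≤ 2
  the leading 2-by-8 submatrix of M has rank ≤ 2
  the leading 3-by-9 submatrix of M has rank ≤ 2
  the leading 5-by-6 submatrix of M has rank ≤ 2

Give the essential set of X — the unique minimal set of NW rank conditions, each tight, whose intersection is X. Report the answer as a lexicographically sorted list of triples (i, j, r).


Reconstructing r_w from the 54 given conditions:

  i=1: 0, 0, 0, 0, 0, 0, 1, 1, 1, 1, 1
  i=2: 0, 0, 0, 0, 0, 1, 2, 2, 2, 2, 2
  i=3: 0, 0, 0, 0, 0, 1, 2, 2, 2, 2, 3
  i=4: 0, 0, 0, 0, 0, 1, 2, 2, 3, 3, 4
  i=5: 0, 0, 0, 1, 1, 2, 3, 3, 4, 4, 5
  i=6: 0, 0, 0, 1, 1, 2, 3, 3, 4, 5, 6
  i=7: 1, 1, 1, 2, 2, 3, 4, 4, 5, 6, 7
  i=8: 1, 1, 2, 3, 3, 4, 5, 5, 6, 7, 8
  i=9: 1, 2, 3, 4, 4, 5, 6, 6, 7, 8, 9
  i=10: 1, 2, 3, 4, 4, 5, 6, 7, 8, 9, 10
  i=11: 1, 2, 3, 4, 5, 6, 7, 8, 9, 10, 11

giving w = (7, 6, 11, 9, 4, 10, 1, 3, 2, 8, 5) via Δ²R.

D(w) has 35 cells with 9 SE-corners; essential set:

[(1, 6, 0), (3, 10, 2), (4, 5, 0), (4, 8, 2), (6, 3, 0), (6, 5, 1), (6, 8, 3), (8, 2, 1), (10, 5, 4)]


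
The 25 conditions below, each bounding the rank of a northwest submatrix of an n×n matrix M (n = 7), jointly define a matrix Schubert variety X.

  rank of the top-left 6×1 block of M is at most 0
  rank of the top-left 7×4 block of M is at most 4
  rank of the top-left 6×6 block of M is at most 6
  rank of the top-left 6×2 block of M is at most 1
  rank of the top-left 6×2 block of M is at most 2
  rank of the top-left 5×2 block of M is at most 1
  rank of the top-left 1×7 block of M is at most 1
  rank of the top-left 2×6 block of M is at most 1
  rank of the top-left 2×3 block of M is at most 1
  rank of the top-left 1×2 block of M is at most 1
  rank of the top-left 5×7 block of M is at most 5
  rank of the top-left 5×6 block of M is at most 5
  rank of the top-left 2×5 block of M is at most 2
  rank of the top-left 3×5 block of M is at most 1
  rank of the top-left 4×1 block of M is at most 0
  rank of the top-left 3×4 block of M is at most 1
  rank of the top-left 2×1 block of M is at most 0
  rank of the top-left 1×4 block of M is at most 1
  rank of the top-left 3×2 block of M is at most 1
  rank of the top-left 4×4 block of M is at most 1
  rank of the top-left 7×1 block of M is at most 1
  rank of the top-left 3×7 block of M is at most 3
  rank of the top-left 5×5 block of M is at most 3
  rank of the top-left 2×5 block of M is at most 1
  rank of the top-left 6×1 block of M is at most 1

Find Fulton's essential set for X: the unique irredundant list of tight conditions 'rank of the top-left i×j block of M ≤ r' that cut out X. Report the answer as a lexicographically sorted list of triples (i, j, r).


The tightest implied rank at each (i,j), from the 25 conditions:

  R[1]: 0  1  1  1  1  1  1
  R[2]: 0  1  1  1  1  1  2
  R[3]: 0  1  1  1  1  2  3
  R[4]: 0  1  1  1  2  3  4
  R[5]: 0  1  2  2  3  4  5
  R[6]: 0  1  2  3  4  5  6
  R[7]: 1  2  3  4  5  6  7

second differences of R give the permutation w = (2, 7, 6, 5, 3, 4, 1).

D(w) has 15 cells with 4 SE-corners; essential set:

[(2, 6, 1), (3, 5, 1), (4, 4, 1), (6, 1, 0)]


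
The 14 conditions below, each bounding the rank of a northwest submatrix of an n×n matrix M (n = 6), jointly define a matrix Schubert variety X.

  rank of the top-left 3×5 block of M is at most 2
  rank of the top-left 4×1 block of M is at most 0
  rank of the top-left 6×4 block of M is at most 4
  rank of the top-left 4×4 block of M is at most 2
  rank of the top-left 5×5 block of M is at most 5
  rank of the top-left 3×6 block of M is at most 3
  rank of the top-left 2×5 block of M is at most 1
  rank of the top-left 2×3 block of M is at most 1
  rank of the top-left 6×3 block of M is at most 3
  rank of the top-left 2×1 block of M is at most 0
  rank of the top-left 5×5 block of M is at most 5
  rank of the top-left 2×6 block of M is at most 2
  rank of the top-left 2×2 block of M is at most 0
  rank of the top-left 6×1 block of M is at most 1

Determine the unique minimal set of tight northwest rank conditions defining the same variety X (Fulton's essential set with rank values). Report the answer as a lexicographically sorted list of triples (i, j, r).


Reconstructing r_w from the 14 given conditions:

  i=1: 0  0  1  1  1  1
  i=2: 0  0  1  1  1  2
  i=3: 0  1  2  2  2  3
  i=4: 0  1  2  2  3  4
  i=5: 1  2  3  3  4  5
  i=6: 1  2  3  4  5  6

the unique w with this rank table is (3, 6, 2, 5, 1, 4).

D(w) has 9 cells with 4 SE-corners; essential set:

[(2, 2, 0), (2, 5, 1), (4, 1, 0), (4, 4, 2)]


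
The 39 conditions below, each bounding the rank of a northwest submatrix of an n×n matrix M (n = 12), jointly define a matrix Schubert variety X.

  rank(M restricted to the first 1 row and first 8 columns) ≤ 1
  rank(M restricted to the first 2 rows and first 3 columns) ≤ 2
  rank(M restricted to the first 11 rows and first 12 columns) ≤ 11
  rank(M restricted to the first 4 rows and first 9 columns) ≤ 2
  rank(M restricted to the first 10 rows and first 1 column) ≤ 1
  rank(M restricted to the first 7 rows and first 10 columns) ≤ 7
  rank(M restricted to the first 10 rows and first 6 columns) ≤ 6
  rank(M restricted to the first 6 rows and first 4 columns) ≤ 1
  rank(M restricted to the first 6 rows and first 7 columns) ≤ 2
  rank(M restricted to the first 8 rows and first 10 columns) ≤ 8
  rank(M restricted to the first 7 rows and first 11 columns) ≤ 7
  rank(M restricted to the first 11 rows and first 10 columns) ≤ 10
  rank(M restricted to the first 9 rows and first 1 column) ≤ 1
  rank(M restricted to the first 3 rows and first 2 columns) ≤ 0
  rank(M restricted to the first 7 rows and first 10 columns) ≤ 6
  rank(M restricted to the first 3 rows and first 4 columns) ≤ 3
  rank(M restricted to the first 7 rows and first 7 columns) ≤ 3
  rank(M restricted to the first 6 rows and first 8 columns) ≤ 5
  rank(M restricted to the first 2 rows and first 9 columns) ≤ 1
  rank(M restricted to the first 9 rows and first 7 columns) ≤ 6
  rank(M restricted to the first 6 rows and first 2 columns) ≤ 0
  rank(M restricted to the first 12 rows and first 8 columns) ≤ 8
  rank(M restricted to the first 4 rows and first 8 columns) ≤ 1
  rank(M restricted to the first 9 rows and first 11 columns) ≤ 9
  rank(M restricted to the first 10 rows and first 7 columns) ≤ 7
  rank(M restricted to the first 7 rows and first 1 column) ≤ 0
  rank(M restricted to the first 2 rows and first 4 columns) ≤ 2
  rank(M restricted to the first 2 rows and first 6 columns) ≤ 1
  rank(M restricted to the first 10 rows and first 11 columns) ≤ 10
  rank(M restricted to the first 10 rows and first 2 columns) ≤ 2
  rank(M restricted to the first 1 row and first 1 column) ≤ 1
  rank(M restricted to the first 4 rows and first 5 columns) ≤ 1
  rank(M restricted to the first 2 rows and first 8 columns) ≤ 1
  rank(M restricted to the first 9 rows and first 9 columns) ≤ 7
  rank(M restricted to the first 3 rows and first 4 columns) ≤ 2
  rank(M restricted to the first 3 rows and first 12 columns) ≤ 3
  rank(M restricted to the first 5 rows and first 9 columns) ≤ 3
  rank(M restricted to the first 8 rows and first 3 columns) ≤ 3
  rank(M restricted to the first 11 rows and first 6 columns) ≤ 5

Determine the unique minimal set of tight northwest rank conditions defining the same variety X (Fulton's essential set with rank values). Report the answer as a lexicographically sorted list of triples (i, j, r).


Rank table r_w(12×12) implied by the 39 constraints:

  R[1]: 0  0  1  1  1  1  1  1  1  1  1  1
  R[2]: 0  0  1  1  1  1  1  1  1  2  2  2
  R[3]: 0  0  1  1  1  1  1  1  2  3  3  3
  R[4]: 0  0  1  1  1  1  1  1  2  3  4  4
  R[5]: 0  0  1  1  2  2  2  2  3  4  5  5
  R[6]: 0  0  1  1  2  2  2  3  4  5  6  6
  R[7]: 0  1  2  2  3  3  3  4  5  6  7  7
  R[8]: 1  2  3  3  4  4  4  5  6  7  8  8
  R[9]: 1  2  3  4  5  5  5  6  7  8  9  9
  R[10]: 1  2  3  4  5  5  6  7  8  9  10  10
  R[11]: 1  2  3  4  5  5  6  7  8  9  10  11
  R[12]: 1  2  3  4  5  6  7  8  9  10  11  12

the unique w with this rank table is (3, 10, 9, 11, 5, 8, 2, 1, 4, 7, 12, 6).

Rothe diagram D(w) (35 cells), 7 SE-corners (essential conditions):

[(2, 9, 1), (4, 8, 1), (6, 2, 0), (6, 4, 1), (6, 7, 2), (7, 1, 0), (11, 6, 5)]


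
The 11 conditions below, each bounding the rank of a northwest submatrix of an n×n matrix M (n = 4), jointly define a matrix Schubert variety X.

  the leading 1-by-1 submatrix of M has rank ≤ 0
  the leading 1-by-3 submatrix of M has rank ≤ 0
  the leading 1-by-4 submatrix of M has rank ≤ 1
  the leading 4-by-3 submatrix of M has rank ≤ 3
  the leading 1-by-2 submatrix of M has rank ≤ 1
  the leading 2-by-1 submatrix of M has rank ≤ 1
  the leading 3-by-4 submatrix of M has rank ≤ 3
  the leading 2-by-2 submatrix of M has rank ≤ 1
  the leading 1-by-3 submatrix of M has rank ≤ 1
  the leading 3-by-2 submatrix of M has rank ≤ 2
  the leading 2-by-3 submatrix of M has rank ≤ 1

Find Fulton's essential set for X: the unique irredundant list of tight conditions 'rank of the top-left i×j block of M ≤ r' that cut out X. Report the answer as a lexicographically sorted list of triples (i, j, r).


Propagating the 11 rank bounds to every northwest block:

  row 1: 0 0 0 1
  row 2: 1 1 1 2
  row 3: 1 2 2 3
  row 4: 1 2 3 4

giving w = (4, 1, 2, 3) via Δ²R.

Rothe diagram D(w) (3 cells), 1 SE-corner (essential condition):

[(1, 3, 0)]


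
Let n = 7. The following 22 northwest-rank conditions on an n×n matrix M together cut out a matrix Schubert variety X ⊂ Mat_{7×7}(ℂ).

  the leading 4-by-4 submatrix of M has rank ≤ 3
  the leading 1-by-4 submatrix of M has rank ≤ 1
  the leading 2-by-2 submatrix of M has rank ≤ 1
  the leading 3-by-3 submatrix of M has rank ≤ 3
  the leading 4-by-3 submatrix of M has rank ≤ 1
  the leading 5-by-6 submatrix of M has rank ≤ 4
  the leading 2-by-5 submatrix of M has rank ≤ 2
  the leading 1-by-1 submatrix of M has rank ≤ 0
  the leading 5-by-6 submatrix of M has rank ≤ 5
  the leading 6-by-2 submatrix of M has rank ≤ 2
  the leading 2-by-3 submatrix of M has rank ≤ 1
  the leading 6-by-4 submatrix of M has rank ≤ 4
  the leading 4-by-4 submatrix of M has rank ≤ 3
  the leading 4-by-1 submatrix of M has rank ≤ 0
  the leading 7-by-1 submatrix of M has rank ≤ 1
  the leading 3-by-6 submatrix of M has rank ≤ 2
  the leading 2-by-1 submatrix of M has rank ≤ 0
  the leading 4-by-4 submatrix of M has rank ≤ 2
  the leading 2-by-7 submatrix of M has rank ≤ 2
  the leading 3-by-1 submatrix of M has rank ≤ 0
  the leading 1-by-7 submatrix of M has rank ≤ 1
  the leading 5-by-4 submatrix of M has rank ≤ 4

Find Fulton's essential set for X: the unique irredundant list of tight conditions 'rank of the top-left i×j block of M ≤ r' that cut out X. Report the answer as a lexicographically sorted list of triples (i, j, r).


Reconstructing r_w from the 22 given conditions:

  0, 1, 1, 1, 1, 1, 1
  0, 1, 1, 2, 2, 2, 2
  0, 1, 1, 2, 2, 2, 3
  0, 1, 1, 2, 3, 3, 4
  1, 2, 2, 3, 4, 4, 5
  1, 2, 3, 4, 5, 5, 6
  1, 2, 3, 4, 5, 6, 7

reading off 1-entries of Δ²R: w = (2, 4, 7, 5, 1, 3, 6).

Rothe diagram D(w) (9 cells), 3 SE-corners (essential conditions):

[(3, 6, 2), (4, 1, 0), (4, 3, 1)]
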